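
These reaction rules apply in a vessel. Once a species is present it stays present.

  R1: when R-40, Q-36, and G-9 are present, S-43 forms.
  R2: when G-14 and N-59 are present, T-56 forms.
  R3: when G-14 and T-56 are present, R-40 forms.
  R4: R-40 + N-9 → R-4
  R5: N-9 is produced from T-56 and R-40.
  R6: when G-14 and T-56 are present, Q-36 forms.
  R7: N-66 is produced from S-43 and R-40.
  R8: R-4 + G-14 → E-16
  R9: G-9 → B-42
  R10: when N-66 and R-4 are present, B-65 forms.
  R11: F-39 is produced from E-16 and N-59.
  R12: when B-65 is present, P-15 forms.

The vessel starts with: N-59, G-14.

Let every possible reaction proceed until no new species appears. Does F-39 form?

Yes

G-14 and N-59 present → T-56 forms (R2).
G-14 and T-56 present → R-40 forms (R3).
T-56 and R-40 present → N-9 forms (R5).
R-40 and N-9 present → R-4 forms (R4).
R-4 and G-14 present → E-16 forms (R8).
E-16 and N-59 present → F-39 forms (R11).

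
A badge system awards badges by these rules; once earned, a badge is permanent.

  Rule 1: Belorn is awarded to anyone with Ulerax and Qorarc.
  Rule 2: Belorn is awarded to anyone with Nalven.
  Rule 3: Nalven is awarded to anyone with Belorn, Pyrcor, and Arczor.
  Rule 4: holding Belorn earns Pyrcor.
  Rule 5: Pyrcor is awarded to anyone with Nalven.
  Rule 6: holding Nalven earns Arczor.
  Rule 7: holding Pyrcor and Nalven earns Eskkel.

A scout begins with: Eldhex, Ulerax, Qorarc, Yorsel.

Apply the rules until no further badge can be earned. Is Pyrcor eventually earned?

With Ulerax and Qorarc, Belorn is earned (Rule 1).
With Belorn, Pyrcor is earned (Rule 4).

Yes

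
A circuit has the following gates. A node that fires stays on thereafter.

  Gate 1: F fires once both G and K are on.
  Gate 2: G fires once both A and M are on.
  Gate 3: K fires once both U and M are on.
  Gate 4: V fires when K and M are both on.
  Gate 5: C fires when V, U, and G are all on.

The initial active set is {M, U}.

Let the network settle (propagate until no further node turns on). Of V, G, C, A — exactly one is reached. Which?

U and M are on, so K fires (Gate 3).
K and M are on, so V fires (Gate 4).
C would need V, U, and G (Gate 5), but G never turns on. G would need A and M (Gate 2), but A never turns on. No rule produces A, and it is not given.

V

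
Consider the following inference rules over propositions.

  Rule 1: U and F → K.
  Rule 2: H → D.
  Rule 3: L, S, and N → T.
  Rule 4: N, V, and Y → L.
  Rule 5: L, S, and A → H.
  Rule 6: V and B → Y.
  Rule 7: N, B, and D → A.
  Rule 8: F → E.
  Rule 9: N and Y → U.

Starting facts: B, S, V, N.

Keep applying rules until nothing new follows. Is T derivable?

From V and B, Rule 6 gives Y.
From N, V, and Y, Rule 4 gives L.
From L, S, and N, Rule 3 gives T.

Yes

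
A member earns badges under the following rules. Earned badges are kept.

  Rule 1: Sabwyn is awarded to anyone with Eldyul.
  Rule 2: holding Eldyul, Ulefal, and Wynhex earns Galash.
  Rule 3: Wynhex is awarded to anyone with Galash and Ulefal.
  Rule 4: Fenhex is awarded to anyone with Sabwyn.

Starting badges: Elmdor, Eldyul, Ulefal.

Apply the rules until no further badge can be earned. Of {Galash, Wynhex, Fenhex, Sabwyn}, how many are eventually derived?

With Eldyul, Sabwyn is earned (Rule 1).
With Sabwyn, Fenhex is earned (Rule 4).
Galash would need Eldyul, Ulefal, and Wynhex (Rule 2), but Wynhex is never earned.
Wynhex would need Galash and Ulefal (Rule 3), but Galash is never earned.
Fenhex: reached.
Sabwyn: reached.
Reached: Fenhex and Sabwyn — 2 of the 4.

2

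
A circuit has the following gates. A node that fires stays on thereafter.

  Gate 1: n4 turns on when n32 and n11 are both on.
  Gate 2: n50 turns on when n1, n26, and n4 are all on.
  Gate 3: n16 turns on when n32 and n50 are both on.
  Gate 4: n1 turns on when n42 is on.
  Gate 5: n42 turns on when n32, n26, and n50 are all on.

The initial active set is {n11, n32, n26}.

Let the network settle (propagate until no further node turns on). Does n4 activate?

Yes

Gate 1: n32 and n11 on → n4 on.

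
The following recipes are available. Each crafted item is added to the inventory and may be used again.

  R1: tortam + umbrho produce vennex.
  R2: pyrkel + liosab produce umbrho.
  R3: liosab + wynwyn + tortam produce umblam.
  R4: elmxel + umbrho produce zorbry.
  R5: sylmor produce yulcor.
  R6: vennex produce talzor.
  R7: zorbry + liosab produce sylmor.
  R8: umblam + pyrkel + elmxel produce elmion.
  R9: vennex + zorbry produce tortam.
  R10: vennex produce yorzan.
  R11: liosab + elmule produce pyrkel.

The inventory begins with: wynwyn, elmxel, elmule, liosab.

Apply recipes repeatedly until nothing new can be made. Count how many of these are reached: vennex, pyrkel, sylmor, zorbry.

liosab + elmule → pyrkel (R11).
pyrkel + liosab → umbrho (R2).
elmxel + umbrho → zorbry (R4).
zorbry + liosab → sylmor (R7).
vennex would need tortam and umbrho (R1), but tortam is never obtained.
pyrkel: reached.
sylmor: reached.
zorbry: reached.
Reached: pyrkel, sylmor, and zorbry — 3 of the 4.

3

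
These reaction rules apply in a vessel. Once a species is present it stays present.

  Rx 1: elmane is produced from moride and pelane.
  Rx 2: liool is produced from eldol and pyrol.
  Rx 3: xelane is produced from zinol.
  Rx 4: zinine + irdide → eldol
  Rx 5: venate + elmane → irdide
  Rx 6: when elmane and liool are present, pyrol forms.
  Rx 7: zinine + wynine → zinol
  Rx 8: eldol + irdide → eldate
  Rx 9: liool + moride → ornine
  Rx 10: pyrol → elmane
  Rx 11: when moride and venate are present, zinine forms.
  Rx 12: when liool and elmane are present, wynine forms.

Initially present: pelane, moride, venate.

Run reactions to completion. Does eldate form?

moride and pelane present → elmane forms (Rx 1).
moride and venate present → zinine forms (Rx 11).
venate and elmane present → irdide forms (Rx 5).
zinine and irdide present → eldol forms (Rx 4).
eldol and irdide present → eldate forms (Rx 8).

Yes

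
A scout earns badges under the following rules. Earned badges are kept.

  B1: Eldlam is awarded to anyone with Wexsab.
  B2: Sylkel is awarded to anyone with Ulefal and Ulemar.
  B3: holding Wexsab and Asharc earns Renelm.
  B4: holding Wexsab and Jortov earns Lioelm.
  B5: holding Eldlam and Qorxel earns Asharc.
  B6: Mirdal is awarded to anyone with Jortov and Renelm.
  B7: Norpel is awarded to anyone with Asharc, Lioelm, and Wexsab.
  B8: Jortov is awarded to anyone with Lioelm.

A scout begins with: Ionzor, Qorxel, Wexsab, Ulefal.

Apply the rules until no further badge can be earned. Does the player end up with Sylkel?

No

Sylkel would need Ulefal and Ulemar (B2), but Ulemar is never earned.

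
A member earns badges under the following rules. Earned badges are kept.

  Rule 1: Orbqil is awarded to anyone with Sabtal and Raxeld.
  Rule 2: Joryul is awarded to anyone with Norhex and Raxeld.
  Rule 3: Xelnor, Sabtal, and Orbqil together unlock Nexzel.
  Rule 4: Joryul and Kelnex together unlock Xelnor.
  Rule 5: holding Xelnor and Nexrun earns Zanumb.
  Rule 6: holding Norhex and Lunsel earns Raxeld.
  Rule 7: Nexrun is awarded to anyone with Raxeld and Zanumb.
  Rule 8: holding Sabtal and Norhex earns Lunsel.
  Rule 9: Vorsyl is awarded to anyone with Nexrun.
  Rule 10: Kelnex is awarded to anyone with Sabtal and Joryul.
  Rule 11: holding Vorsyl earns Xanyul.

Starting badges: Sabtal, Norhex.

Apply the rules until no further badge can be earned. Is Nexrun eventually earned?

Nexrun would need Raxeld and Zanumb (Rule 7), but Zanumb is never earned.

No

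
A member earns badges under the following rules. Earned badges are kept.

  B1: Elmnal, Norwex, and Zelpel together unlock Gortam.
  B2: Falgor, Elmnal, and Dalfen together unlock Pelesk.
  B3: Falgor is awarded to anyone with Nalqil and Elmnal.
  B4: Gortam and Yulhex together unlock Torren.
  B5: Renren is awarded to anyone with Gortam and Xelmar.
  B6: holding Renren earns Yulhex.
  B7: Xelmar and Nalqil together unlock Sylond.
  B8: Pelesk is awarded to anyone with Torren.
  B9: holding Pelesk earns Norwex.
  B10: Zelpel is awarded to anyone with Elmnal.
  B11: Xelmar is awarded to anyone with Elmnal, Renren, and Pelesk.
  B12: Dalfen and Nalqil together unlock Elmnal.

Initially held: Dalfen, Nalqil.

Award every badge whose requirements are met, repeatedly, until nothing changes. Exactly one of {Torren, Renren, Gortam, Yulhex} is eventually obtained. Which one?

With Dalfen and Nalqil, Elmnal is earned (B12).
With Nalqil and Elmnal, Falgor is earned (B3).
With Elmnal, Zelpel is earned (B10).
With Falgor, Elmnal, and Dalfen, Pelesk is earned (B2).
With Pelesk, Norwex is earned (B9).
With Elmnal, Norwex, and Zelpel, Gortam is earned (B1).
Torren would need Gortam and Yulhex (B4), but Yulhex is never earned. Yulhex would need Renren (B6), but Renren is never earned. Renren would need Gortam and Xelmar (B5), but Xelmar is never earned.

Gortam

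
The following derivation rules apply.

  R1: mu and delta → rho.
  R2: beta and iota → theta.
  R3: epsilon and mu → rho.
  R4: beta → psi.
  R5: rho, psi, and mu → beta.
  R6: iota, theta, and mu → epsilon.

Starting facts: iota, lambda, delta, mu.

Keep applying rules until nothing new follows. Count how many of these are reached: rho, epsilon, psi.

1

From mu and delta, R1 gives rho.
rho: reached.
epsilon would need iota, theta, and mu (R6), but theta is never established.
psi would need beta (R4), but beta is never established.
Reached: rho — 1 of the 3.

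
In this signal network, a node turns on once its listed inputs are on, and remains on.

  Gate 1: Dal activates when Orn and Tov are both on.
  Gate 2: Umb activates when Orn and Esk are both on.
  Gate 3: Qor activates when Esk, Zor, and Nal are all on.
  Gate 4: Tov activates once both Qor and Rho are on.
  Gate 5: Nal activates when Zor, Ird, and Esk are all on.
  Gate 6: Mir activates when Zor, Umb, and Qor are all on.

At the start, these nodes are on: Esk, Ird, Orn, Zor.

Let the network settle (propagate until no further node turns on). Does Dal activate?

No

Dal would need Orn and Tov (Gate 1), but Tov never turns on.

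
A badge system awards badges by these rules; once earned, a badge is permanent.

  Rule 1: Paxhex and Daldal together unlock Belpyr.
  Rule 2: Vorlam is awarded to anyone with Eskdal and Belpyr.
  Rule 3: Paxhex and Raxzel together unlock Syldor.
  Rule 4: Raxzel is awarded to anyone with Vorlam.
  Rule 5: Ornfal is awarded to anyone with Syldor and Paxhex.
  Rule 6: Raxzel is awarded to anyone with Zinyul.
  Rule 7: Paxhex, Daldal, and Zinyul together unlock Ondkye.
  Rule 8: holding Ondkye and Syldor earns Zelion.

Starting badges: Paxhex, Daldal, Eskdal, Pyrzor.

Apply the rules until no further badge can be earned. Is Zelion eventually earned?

Zelion would need Ondkye and Syldor (Rule 8), but Ondkye is never earned.

No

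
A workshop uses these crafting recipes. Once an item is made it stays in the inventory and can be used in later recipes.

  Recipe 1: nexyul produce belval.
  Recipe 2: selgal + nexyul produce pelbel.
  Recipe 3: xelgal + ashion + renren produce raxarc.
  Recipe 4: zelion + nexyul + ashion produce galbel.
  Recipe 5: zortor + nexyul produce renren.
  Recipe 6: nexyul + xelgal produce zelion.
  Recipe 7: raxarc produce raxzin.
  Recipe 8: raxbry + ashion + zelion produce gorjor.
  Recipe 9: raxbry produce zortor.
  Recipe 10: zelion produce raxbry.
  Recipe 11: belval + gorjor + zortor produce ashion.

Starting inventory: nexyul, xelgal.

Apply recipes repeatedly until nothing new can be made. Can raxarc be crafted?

No

raxarc would need xelgal, ashion, and renren (Recipe 3), but ashion is never obtained.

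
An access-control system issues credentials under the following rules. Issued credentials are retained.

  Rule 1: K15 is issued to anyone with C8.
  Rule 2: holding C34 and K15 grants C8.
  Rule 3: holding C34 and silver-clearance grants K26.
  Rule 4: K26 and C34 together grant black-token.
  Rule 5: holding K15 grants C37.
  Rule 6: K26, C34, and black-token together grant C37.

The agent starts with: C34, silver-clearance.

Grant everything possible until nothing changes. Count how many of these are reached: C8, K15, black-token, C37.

Holding C34 and silver-clearance grants K26 (Rule 3).
Holding K26 and C34 grants black-token (Rule 4).
Holding K26, C34, and black-token grants C37 (Rule 6).
C8 would need C34 and K15 (Rule 2), but K15 is never granted.
K15 would need C8 (Rule 1), but C8 is never granted.
black-token: reached.
C37: reached.
Reached: black-token and C37 — 2 of the 4.

2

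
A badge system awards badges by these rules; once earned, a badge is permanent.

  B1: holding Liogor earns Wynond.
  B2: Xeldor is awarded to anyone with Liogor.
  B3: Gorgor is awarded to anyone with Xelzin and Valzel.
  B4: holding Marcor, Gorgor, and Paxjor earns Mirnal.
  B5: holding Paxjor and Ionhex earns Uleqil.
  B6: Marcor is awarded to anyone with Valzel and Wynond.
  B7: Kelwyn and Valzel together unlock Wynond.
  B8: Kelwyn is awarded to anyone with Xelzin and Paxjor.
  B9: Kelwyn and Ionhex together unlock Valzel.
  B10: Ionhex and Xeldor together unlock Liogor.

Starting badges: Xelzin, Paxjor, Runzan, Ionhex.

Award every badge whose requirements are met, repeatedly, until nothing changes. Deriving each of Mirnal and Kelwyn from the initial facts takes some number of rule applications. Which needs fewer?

Kelwyn

Kelwyn: With Xelzin and Paxjor, Kelwyn is earned (B8). [1 rule application]
Mirnal: With Xelzin and Paxjor, Kelwyn is earned (B8). With Kelwyn and Ionhex, Valzel is earned (B9). With Kelwyn and Valzel, Wynond is earned (B7). With Xelzin and Valzel, Gorgor is earned (B3). With Valzel and Wynond, Marcor is earned (B6). With Marcor, Gorgor, and Paxjor, Mirnal is earned (B4). [6 rule applications]
Kelwyn needs fewer.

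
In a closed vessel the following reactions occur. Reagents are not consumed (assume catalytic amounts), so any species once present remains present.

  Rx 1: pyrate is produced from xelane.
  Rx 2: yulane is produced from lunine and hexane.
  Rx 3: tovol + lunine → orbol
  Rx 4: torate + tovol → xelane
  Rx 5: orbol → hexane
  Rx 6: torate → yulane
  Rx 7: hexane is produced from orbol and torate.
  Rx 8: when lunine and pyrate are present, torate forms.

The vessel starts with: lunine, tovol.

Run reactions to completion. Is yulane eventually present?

Yes

tovol and lunine present → orbol forms (Rx 3).
orbol present → hexane forms (Rx 5).
lunine and hexane present → yulane forms (Rx 2).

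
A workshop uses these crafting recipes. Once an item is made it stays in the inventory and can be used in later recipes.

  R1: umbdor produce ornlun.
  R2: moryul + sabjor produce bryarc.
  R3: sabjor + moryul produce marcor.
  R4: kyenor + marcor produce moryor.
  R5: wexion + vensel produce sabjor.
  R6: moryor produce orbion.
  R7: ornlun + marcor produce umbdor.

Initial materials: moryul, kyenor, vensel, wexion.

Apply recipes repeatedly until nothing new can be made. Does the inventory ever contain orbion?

Yes

wexion + vensel → sabjor (R5).
Using R3, sabjor and moryul make marcor.
Using R4, kyenor and marcor make moryor.
moryor → orbion (R6).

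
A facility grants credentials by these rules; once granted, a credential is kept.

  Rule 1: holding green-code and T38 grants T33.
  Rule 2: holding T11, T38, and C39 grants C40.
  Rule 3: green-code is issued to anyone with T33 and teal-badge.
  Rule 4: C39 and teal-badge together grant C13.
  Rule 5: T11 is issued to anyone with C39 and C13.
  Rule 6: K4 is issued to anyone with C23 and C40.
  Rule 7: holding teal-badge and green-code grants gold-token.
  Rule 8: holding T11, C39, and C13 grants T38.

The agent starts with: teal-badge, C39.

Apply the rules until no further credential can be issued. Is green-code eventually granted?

No

green-code would need T33 and teal-badge (Rule 3), but T33 is never granted.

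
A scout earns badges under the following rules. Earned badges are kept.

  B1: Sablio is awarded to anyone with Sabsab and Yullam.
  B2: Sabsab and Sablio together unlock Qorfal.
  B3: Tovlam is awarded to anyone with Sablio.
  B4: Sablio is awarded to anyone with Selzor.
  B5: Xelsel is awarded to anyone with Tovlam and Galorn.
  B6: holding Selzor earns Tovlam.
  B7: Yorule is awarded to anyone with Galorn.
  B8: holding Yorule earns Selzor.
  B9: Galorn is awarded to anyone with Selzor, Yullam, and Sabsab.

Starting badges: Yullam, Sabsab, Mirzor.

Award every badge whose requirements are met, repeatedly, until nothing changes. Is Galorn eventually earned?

Galorn would need Selzor, Yullam, and Sabsab (B9), but Selzor is never earned.

No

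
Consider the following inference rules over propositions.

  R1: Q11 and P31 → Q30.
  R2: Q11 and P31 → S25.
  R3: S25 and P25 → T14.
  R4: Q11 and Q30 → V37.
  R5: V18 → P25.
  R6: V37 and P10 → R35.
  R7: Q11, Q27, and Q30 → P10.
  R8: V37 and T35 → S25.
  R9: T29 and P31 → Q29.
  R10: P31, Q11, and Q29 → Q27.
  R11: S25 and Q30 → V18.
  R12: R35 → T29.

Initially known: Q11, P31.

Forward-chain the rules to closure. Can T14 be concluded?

From Q11 and P31, R2 gives S25.
From Q11 and P31, R1 gives Q30.
From S25 and Q30, R11 gives V18.
From V18, R5 gives P25.
S25 and P25 hold, so T14 follows (R3).

Yes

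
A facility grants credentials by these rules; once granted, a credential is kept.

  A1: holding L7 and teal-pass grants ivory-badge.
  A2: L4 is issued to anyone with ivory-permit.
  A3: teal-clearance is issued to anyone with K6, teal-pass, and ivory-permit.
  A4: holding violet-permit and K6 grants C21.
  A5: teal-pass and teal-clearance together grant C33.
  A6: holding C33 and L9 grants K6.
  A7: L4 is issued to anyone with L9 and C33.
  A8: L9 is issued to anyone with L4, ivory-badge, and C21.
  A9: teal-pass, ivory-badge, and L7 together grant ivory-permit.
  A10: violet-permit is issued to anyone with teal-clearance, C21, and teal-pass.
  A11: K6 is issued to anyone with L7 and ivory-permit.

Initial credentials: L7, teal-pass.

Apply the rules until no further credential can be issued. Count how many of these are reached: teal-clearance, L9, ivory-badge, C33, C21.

3

Holding L7 and teal-pass grants ivory-badge (A1).
Holding teal-pass, ivory-badge, and L7 grants ivory-permit (A9).
Holding L7 and ivory-permit grants K6 (A11).
Holding K6, teal-pass, and ivory-permit grants teal-clearance (A3).
Holding teal-pass and teal-clearance grants C33 (A5).
teal-clearance: reached.
L9 would need L4, ivory-badge, and C21 (A8), but C21 is never granted.
ivory-badge: reached.
C33: reached.
C21 would need violet-permit and K6 (A4), but violet-permit is never granted.
Reached: teal-clearance, ivory-badge, and C33 — 3 of the 5.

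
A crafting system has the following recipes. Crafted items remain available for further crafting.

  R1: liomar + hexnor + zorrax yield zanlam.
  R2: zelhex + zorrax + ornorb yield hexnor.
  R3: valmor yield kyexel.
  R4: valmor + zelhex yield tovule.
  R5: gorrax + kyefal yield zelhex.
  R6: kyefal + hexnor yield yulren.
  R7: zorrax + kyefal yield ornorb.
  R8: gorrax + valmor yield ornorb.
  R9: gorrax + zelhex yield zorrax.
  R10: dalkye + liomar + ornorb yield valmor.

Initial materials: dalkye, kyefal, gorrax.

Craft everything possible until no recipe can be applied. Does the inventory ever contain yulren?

Yes

gorrax + kyefal → zelhex (R5).
Using R9, gorrax and zelhex make zorrax.
zorrax + kyefal → ornorb (R7).
zelhex + zorrax + ornorb → hexnor (R2).
Using R6, kyefal and hexnor make yulren.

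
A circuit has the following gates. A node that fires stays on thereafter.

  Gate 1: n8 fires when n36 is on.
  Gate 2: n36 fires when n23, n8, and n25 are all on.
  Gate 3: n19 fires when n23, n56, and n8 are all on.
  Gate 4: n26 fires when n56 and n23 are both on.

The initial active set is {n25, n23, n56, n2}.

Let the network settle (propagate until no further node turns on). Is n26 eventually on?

Yes

Gate 4: n56 and n23 on → n26 on.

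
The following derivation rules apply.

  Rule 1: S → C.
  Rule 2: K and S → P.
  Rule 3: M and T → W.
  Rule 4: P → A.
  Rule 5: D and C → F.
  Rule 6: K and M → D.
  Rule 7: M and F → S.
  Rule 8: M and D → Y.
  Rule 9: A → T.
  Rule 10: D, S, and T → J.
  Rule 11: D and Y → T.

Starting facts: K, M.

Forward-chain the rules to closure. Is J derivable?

No

J would need D, S, and T (Rule 10), but S is never established.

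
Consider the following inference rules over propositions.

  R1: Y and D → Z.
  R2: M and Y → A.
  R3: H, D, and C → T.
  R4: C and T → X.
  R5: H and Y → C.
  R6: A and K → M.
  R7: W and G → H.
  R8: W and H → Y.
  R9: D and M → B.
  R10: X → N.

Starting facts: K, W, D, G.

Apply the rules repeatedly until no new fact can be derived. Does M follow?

No

M would need A and K (R6), but A is never established.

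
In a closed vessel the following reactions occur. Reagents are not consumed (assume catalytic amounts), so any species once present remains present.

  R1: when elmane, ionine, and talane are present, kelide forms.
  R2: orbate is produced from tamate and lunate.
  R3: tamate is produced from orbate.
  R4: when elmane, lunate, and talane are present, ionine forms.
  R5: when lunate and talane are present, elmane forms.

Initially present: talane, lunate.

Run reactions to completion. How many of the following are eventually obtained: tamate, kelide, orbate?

lunate and talane present → elmane forms (R5).
elmane, lunate, and talane present → ionine forms (R4).
elmane, ionine, and talane present → kelide forms (R1).
tamate would need orbate (R3), but orbate never forms.
kelide: reached.
orbate would need tamate and lunate (R2), but tamate never forms.
Reached: kelide — 1 of the 3.

1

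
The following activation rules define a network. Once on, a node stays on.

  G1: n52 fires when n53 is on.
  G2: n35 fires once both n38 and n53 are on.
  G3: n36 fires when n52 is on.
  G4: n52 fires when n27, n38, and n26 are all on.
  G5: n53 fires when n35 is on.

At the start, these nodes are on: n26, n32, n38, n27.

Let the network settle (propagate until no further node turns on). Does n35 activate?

n35 would need n38 and n53 (G2), but n53 never turns on.

No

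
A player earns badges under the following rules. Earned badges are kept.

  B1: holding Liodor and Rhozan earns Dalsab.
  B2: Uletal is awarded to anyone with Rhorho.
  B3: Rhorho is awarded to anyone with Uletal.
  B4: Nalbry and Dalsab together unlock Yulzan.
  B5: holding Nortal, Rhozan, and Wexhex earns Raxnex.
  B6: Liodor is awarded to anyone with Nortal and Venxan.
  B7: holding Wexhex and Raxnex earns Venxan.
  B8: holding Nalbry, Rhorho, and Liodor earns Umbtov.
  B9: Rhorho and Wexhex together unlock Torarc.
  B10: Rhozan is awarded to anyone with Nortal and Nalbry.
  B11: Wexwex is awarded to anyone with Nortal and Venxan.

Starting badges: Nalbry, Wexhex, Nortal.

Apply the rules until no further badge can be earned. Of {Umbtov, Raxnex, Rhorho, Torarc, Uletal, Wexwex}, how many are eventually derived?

2

With Nortal and Nalbry, Rhozan is earned (B10).
With Nortal, Rhozan, and Wexhex, Raxnex is earned (B5).
With Wexhex and Raxnex, Venxan is earned (B7).
With Nortal and Venxan, Wexwex is earned (B11).
Umbtov would need Nalbry, Rhorho, and Liodor (B8), but Rhorho is never earned.
Raxnex: reached.
Rhorho would need Uletal (B3), but Uletal is never earned.
Torarc would need Rhorho and Wexhex (B9), but Rhorho is never earned.
Uletal would need Rhorho (B2), but Rhorho is never earned.
Wexwex: reached.
Reached: Raxnex and Wexwex — 2 of the 6.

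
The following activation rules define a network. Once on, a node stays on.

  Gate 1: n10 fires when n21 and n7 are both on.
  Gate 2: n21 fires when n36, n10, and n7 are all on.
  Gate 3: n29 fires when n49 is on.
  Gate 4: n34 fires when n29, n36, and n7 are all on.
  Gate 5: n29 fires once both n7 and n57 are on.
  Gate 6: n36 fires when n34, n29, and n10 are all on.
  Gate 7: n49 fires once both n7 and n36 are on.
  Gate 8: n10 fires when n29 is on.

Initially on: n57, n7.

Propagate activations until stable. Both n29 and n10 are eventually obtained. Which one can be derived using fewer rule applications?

n29

n29: Gate 5: n7 and n57 on → n29 on. [1 rule application]
n10: n7 and n57 are on, so n29 fires (Gate 5). n29 is on, so n10 fires (Gate 8). [2 rule applications]
n29 needs fewer.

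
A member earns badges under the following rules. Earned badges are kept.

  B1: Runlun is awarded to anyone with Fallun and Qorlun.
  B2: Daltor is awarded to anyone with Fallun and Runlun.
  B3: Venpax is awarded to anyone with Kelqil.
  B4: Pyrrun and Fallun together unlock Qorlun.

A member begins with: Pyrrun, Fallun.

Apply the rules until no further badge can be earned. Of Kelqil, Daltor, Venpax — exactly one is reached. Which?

With Pyrrun and Fallun, Qorlun is earned (B4).
With Fallun and Qorlun, Runlun is earned (B1).
With Fallun and Runlun, Daltor is earned (B2).
Venpax would need Kelqil (B3), but Kelqil is never earned. No rule produces Kelqil, and it is not given.

Daltor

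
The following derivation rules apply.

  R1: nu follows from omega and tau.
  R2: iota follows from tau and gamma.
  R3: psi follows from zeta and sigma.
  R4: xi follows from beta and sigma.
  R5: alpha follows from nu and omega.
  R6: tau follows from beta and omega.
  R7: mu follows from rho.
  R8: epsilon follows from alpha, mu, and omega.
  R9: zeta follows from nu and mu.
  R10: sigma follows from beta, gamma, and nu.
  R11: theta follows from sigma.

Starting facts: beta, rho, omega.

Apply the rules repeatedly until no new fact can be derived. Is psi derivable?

psi would need zeta and sigma (R3), but sigma is never established.

No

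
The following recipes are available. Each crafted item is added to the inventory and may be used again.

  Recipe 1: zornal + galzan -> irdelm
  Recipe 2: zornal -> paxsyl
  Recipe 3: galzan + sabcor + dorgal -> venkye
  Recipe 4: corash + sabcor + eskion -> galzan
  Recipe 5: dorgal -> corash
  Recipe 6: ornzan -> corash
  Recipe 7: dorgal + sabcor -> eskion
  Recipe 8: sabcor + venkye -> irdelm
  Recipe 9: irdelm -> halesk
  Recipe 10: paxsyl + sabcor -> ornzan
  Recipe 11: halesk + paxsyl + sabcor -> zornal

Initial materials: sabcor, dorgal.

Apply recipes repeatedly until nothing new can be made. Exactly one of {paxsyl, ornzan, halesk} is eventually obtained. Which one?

halesk

dorgal -> corash (Recipe 5).
Using Recipe 7, dorgal and sabcor make eskion.
corash + sabcor + eskion -> galzan (Recipe 4).
galzan + sabcor + dorgal -> venkye (Recipe 3).
sabcor + venkye -> irdelm (Recipe 8).
Using Recipe 9, irdelm makes halesk.
ornzan would need paxsyl and sabcor (Recipe 10), but paxsyl is never obtained. paxsyl would need zornal (Recipe 2), but zornal is never obtained.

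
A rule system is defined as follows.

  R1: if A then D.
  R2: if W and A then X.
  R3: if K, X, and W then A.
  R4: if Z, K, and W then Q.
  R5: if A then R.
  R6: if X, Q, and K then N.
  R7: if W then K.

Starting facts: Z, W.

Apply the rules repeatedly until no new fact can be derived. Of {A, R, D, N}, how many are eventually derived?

0

A would need K, X, and W (R3), but X is never established.
R would need A (R5), but A is never established.
D would need A (R1), but A is never established.
N would need X, Q, and K (R6), but X is never established.
None of the 4 are reached.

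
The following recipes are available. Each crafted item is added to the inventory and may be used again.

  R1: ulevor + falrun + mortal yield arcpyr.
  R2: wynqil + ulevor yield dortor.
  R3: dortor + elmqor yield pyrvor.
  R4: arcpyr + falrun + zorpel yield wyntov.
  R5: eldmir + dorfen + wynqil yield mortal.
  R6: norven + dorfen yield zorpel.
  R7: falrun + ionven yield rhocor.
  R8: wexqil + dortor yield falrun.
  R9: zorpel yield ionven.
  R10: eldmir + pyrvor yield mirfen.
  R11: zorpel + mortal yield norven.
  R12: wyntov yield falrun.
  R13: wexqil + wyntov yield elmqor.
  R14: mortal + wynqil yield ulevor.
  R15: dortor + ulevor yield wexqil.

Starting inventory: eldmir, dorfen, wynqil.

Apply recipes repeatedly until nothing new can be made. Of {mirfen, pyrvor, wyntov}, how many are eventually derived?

mirfen would need eldmir and pyrvor (R10), but pyrvor is never obtained.
pyrvor would need dortor and elmqor (R3), but elmqor is never obtained.
wyntov would need arcpyr, falrun, and zorpel (R4), but zorpel is never obtained.
None of the 3 are reached.

0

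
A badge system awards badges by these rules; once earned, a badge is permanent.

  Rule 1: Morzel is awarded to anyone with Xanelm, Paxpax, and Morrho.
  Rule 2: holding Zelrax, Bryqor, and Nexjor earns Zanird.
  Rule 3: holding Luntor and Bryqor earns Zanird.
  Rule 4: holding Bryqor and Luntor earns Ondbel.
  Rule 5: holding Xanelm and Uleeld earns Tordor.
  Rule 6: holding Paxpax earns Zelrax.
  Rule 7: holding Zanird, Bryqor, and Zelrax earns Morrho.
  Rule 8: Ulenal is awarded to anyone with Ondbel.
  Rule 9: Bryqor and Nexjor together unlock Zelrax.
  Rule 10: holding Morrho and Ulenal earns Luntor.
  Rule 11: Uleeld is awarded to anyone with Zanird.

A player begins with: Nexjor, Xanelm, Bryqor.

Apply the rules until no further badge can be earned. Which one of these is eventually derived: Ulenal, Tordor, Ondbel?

Tordor

With Bryqor and Nexjor, Zelrax is earned (Rule 9).
With Zelrax, Bryqor, and Nexjor, Zanird is earned (Rule 2).
With Zanird, Uleeld is earned (Rule 11).
With Xanelm and Uleeld, Tordor is earned (Rule 5).
Ulenal would need Ondbel (Rule 8), but Ondbel is never earned. Ondbel would need Bryqor and Luntor (Rule 4), but Luntor is never earned.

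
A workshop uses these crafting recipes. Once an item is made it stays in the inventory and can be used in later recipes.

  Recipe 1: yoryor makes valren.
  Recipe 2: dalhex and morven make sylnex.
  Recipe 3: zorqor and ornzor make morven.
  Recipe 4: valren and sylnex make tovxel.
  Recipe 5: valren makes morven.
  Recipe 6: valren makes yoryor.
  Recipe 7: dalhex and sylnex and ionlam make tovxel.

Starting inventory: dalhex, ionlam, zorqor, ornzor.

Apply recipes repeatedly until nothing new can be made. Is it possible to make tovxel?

zorqor and ornzor → morven (Recipe 3).
dalhex and morven → sylnex (Recipe 2).
Using Recipe 7, dalhex, sylnex, and ionlam make tovxel.

Yes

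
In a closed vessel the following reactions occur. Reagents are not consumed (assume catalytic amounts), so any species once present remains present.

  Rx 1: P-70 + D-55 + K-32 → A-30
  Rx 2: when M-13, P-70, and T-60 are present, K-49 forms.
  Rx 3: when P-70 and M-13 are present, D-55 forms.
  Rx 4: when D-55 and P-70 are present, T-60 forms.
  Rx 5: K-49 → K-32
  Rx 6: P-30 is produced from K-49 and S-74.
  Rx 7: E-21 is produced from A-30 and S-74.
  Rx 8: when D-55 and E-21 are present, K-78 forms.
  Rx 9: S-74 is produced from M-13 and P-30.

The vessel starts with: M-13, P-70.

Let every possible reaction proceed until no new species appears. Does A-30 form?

Yes

P-70 and M-13 present → D-55 forms (Rx 3).
D-55 and P-70 present → T-60 forms (Rx 4).
M-13, P-70, and T-60 present → K-49 forms (Rx 2).
K-49 present → K-32 forms (Rx 5).
P-70, D-55, and K-32 present → A-30 forms (Rx 1).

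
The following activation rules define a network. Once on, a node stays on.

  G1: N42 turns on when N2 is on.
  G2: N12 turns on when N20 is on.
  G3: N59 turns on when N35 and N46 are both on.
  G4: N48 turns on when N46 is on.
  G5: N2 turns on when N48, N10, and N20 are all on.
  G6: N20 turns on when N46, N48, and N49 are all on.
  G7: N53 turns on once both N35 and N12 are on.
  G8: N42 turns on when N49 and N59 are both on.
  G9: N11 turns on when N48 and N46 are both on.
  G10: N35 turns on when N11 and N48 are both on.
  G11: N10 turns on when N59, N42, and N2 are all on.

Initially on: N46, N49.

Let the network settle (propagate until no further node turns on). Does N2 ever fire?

N2 would need N48, N10, and N20 (G5), but N10 never turns on.

No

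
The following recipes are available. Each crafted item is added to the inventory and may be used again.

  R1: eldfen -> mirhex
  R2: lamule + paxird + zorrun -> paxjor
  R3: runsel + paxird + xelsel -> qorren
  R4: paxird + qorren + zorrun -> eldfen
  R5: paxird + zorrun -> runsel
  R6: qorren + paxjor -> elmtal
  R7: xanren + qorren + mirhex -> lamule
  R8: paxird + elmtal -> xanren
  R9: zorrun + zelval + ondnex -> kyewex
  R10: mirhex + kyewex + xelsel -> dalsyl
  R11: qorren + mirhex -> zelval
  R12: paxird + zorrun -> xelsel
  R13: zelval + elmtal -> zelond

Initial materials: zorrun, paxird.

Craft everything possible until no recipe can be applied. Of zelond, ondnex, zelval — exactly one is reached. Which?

Using R5, paxird and zorrun make runsel.
paxird + zorrun -> xelsel (R12).
runsel + paxird + xelsel -> qorren (R3).
paxird + qorren + zorrun -> eldfen (R4).
eldfen -> mirhex (R1).
Using R11, qorren and mirhex make zelval.
No rule produces ondnex, and it is not given. zelond would need zelval and elmtal (R13), but elmtal is never obtained.

zelval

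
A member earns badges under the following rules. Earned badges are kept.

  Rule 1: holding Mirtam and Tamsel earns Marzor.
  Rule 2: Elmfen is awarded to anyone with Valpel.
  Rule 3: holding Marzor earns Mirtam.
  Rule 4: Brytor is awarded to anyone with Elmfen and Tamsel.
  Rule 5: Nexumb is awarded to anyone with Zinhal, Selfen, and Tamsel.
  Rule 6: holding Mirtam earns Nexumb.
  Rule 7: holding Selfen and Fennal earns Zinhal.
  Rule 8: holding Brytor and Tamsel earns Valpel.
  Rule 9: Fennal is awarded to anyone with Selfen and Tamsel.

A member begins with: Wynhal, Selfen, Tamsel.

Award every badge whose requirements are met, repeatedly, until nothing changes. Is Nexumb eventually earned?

With Selfen and Tamsel, Fennal is earned (Rule 9).
With Selfen and Fennal, Zinhal is earned (Rule 7).
With Zinhal, Selfen, and Tamsel, Nexumb is earned (Rule 5).

Yes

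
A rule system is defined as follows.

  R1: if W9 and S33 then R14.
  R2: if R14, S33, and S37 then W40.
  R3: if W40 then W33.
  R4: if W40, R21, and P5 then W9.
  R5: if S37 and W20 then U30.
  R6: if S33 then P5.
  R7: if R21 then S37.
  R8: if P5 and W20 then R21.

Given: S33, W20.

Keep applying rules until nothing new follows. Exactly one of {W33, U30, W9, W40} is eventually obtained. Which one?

From S33, R6 gives P5.
P5 and W20 hold, so R21 follows (R8).
From R21, R7 gives S37.
S37 and W20 hold, so U30 follows (R5).
W40 would need R14, S33, and S37 (R2), but R14 is never established. W33 would need W40 (R3), but W40 is never established. W9 would need W40, R21, and P5 (R4), but W40 is never established.

U30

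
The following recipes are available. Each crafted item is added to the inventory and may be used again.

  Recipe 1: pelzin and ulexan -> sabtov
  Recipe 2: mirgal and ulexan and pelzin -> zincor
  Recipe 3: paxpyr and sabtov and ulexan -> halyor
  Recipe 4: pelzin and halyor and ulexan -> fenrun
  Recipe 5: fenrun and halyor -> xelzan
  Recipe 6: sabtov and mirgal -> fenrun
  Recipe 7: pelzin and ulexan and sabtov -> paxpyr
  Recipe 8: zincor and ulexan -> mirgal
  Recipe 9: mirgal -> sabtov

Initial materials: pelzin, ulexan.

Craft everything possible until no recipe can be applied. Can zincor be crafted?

No

zincor would need mirgal, ulexan, and pelzin (Recipe 2), but mirgal is never obtained.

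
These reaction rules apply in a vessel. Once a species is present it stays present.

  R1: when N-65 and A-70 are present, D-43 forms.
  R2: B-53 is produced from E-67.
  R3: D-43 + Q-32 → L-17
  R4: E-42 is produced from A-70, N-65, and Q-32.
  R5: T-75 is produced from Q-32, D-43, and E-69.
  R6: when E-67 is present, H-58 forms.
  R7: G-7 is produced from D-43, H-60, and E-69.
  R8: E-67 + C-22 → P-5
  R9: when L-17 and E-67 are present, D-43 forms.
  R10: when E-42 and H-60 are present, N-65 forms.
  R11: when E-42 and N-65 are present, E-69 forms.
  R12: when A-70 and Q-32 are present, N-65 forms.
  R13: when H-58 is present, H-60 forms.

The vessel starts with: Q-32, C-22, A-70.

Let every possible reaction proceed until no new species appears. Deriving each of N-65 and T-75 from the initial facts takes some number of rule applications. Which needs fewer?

N-65: A-70 and Q-32 present → N-65 forms (R12). [1 rule application]
T-75: A-70 and Q-32 present → N-65 forms (R12). A-70, N-65, and Q-32 present → E-42 forms (R4). N-65 and A-70 present → D-43 forms (R1). E-42 and N-65 present → E-69 forms (R11). Q-32, D-43, and E-69 present → T-75 forms (R5). [5 rule applications]
N-65 needs fewer.

N-65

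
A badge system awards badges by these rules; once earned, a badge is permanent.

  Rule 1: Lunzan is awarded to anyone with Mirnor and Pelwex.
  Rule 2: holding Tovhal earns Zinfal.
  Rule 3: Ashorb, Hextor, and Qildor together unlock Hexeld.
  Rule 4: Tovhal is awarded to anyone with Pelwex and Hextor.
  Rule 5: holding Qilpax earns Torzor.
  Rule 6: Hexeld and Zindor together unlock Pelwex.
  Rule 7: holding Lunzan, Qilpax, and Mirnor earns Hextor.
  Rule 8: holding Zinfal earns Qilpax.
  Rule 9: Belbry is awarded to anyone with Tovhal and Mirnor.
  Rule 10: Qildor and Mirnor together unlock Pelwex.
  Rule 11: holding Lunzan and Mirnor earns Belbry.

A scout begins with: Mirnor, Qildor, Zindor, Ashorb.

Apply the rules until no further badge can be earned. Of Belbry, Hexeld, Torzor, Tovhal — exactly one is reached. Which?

Belbry

With Qildor and Mirnor, Pelwex is earned (Rule 10).
With Mirnor and Pelwex, Lunzan is earned (Rule 1).
With Lunzan and Mirnor, Belbry is earned (Rule 11).
Tovhal would need Pelwex and Hextor (Rule 4), but Hextor is never earned. Hexeld would need Ashorb, Hextor, and Qildor (Rule 3), but Hextor is never earned. Torzor would need Qilpax (Rule 5), but Qilpax is never earned.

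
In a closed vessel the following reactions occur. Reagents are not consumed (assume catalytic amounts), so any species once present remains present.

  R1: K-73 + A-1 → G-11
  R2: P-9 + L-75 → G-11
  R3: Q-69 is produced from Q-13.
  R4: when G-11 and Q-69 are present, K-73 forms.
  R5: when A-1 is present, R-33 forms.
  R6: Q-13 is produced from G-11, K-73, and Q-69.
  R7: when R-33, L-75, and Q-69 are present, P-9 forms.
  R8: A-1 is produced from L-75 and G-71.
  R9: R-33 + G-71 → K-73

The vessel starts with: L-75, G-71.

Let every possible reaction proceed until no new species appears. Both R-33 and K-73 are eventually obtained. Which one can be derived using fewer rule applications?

R-33: L-75 and G-71 present → A-1 forms (R8). A-1 present → R-33 forms (R5). [2 rule applications]
K-73: L-75 and G-71 present → A-1 forms (R8). A-1 present → R-33 forms (R5). R-33 and G-71 present → K-73 forms (R9). [3 rule applications]
R-33 needs fewer.

R-33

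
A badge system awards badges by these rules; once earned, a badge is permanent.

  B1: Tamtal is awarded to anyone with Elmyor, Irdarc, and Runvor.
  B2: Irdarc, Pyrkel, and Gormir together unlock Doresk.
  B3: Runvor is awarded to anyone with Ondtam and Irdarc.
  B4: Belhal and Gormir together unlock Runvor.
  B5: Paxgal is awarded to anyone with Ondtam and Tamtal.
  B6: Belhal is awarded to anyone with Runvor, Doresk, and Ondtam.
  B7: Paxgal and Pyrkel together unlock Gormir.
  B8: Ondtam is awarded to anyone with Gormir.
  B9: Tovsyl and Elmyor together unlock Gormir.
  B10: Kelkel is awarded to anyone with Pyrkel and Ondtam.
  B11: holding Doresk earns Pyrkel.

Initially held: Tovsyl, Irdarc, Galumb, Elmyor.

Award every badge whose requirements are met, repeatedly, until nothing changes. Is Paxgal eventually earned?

With Tovsyl and Elmyor, Gormir is earned (B9).
With Gormir, Ondtam is earned (B8).
With Ondtam and Irdarc, Runvor is earned (B3).
With Elmyor, Irdarc, and Runvor, Tamtal is earned (B1).
With Ondtam and Tamtal, Paxgal is earned (B5).

Yes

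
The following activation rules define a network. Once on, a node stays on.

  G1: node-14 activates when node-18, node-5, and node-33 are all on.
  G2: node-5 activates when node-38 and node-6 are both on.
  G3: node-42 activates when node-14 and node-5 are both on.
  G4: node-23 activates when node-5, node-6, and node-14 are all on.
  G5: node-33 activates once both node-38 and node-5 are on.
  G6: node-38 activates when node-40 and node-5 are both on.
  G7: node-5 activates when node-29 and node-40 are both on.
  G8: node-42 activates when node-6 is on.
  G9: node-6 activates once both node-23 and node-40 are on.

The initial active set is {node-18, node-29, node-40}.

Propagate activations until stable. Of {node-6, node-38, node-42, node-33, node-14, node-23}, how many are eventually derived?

node-29 and node-40 are on, so node-5 activates (G7).
node-40 and node-5 are on, so node-38 activates (G6).
node-38 and node-5 are on, so node-33 activates (G5).
node-18, node-5, and node-33 are on, so node-14 activates (G1).
G3: node-14 and node-5 on → node-42 on.
node-6 would need node-23 and node-40 (G9), but node-23 never turns on.
node-38: reached.
node-42: reached.
node-33: reached.
node-14: reached.
node-23 would need node-5, node-6, and node-14 (G4), but node-6 never turns on.
Reached: node-38, node-42, node-33, and node-14 — 4 of the 6.

4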